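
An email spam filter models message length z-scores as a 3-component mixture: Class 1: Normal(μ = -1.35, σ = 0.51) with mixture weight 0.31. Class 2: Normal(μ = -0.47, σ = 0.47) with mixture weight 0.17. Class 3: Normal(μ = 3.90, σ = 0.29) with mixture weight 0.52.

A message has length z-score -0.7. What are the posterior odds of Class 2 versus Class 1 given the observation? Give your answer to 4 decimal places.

1.1893

The posterior odds equal the prior odds times the likelihood ratio: (P(Z=i)/P(Z=j))·(f_i(x)/f_j(x)).
Normal densities:
  f_1 = (1/(0.51·√(2π)))·exp(−(-0.7−-1.35)²/(2·0.51²)) = 0.782240·exp(-0.81219) = 0.347225
  f_2 = (1/(0.47·√(2π)))·exp(−(-0.7−-0.47)²/(2·0.47²)) = 0.848813·exp(-0.11974) = 0.753028
  f_3 = (1/(0.29·√(2π)))·exp(−(-0.7−3.90)²/(2·0.29²)) = 1.375663·exp(-125.80262) = 3.18515e-55
0.128015 / 0.10764 ≈ 1.1893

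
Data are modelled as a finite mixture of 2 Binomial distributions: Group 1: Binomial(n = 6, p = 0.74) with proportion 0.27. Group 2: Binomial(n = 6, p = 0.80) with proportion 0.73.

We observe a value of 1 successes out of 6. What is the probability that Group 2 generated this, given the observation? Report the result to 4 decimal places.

0.4405

Apply Bayes' rule: the posterior for each component is proportional to its prior times its likelihood at x.
Binomial probabilities:
  p_1 = C(6,1)·0.74^1·0.26^5 = 6·0.74·0.00118814 = 0.00527533
  p_2 = C(6,1)·0.80^1·0.20^5 = 6·0.8·0.00032 = 0.001536
Weight by the priors:
  P(Z=1)·p_1 = 0.27 × 0.00527533 = 0.00142434
  P(Z=2)·p_2 = 0.73 × 0.001536 = 0.00112128
Denominator: 0.00142434 + 0.00112128 = 0.00254562
Responsibility of Group 2: 0.00112128 / 0.00254562 ≈ 0.4405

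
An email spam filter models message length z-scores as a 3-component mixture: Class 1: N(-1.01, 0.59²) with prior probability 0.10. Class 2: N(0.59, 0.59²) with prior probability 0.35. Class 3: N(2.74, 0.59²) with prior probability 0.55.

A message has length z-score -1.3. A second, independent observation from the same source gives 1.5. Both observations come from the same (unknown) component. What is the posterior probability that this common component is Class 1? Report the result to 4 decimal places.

Apply Bayes' rule: the posterior for each component is proportional to its prior times its likelihood at x.
Since both observations come from the same component, the likelihood for component k is f_k(x₁)·f_k(x₂).
  p_1 = [0.599233] × [7.94349e-05] = 4.76e-05
  p_2 = [0.00399721] × [0.205818] = 0.000822698
  p_3 = [4.45173e-11] × [0.0742835] = 3.3069e-12
Prior × likelihood for each component:
  π_1·p_1 = 0.10 × 4.76e-05 = 4.76e-06
  π_2·p_2 = 0.35 × 0.000822698 = 0.000287944
  π_3·p_3 = 0.55 × 3.3069e-12 = 1.81879e-12
Marginal: 4.76e-06 + 0.000287944 + 1.81879e-12 = 0.000292704
P(Class 1 | data) = 4.76e-06 / 0.000292704 ≈ 0.0163

0.0163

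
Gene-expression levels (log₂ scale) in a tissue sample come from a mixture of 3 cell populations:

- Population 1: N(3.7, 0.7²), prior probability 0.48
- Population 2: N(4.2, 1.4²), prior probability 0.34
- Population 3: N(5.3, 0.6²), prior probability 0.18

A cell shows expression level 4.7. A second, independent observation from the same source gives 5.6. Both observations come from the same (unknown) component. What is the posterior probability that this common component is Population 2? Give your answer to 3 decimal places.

Apply Bayes' rule: the posterior for each component is proportional to its prior times its likelihood at x.
Since both observations come from the same component, the likelihood for component k is f_k(x₁)·f_k(x₂).
  L_1 = [(1/(0.7·√(2π)))·exp(−(4.7−3.7)²/(2·0.7²)) = 0.569918·exp(-1.02041) = 0.205426] × [0.0143223] = 0.00294217
  L_2 = [(1/(1.4·√(2π)))·exp(−(4.7−4.2)²/(2·1.4²)) = 0.284959·exp(-0.06378) = 0.267353] × [0.172836] = 0.0462082
  L_3 = [(1/(0.6·√(2π)))·exp(−(4.7−5.3)²/(2·0.6²)) = 0.664904·exp(-0.50000) = 0.403285] × [0.586776] = 0.236638
Multiply by the mixture weights:
  π_1·L_1 = 0.48 × 0.00294217 = 0.00141224
  π_2·L_2 = 0.34 × 0.0462082 = 0.0157108
  π_3·L_3 = 0.18 × 0.236638 = 0.0425948
Normaliser: 0.00141224 + 0.0157108 + 0.0425948 = 0.0597178
So the posterior for Population 2 is 0.0157108 / 0.0597178 ≈ 0.263.

0.263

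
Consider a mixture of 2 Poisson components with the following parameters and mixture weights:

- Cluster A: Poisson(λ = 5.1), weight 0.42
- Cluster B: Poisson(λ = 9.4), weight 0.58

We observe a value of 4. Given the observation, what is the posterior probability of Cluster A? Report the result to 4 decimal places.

0.8222

The responsibility of component k is π_k f_k(x) divided by Σ_j π_j f_j(x).
Evaluate each component's likelihood at the observed value:
  f_A = 0.171857
  f_B = 0.0269111
Multiply by the mixture weights:
  π_A·f_A = 0.42 × 0.171857 = 0.07218
  π_B·f_B = 0.58 × 0.0269111 = 0.0156085
Marginal: 0.07218 + 0.0156085 = 0.0877885
P(Cluster A | x) = 0.07218 / 0.0877885 ≈ 0.8222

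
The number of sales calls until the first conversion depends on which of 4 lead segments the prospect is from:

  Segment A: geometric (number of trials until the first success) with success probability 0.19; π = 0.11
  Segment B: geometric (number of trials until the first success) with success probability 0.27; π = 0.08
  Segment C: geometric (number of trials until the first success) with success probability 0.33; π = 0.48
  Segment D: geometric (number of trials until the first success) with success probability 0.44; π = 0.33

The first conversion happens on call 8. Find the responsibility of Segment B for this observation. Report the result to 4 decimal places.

P(component k | x) = π_k·f_k(x) / marginal(x), where marginal(x) = Σ_j π_j·f_j(x).
Geometric probabilities:
  f_A = 0.19·(1−0.19)^7 = 0.19·0.228768 = 0.0434659
  f_B = 0.27·(1−0.27)^7 = 0.27·0.110474 = 0.029828
  f_C = 0.33·(1−0.33)^7 = 0.33·0.0606071 = 0.0200003
  f_D = 0.44·(1−0.44)^7 = 0.44·0.0172709 = 0.00759922
Weight by the priors:
  π_A·f_A = 0.11 × 0.0434659 = 0.00478125
  π_B·f_B = 0.08 × 0.029828 = 0.00238624
  π_C·f_C = 0.48 × 0.0200003 = 0.00960017
  π_D·f_D = 0.33 × 0.00759922 = 0.00250774
Evidence: 0.00478125 + 0.00238624 + 0.00960017 + 0.00250774 = 0.0192754
Responsibility of Segment B: 0.00238624 / 0.0192754 ≈ 0.1238

0.1238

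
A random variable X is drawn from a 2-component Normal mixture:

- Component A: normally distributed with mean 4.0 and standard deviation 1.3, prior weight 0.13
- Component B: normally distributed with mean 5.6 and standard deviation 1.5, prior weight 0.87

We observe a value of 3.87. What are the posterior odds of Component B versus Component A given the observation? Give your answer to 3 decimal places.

Only the two components matter; the odds are (w_i f_i(x)) / (w_j f_j(x)).
Component likelihoods at x = 3.87:
  L_A = 0.305348
  L_B = 0.136765
Odds = (0.87/0.13) × (0.136765/0.305348) = 6.69231 × 0.447898 ≈ 2.997

2.997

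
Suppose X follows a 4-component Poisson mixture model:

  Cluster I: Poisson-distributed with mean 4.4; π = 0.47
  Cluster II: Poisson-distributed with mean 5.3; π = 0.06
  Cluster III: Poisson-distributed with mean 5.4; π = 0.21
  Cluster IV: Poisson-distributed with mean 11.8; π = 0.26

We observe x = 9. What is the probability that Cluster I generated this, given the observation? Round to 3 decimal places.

0.211

By Bayes' theorem, P(k | x) = π_k f_k(x) / Σ_j π_j f_j(x).
Evaluate each component's likelihood at the observed value:
  p_I = e^(−4.4)·4.4^9/9! = 0.020913
  p_II = e^(−5.3)·5.3^9/9! = 0.0453899
  p_III = e^(−5.4)·5.4^9/9! = 0.0485949
  p_IV = e^(−11.8)·11.8^9/9! = 0.0917276
Multiply by the mixture weights:
  π_I·p_I = 0.47 × 0.020913 = 0.00982909
  π_II·p_II = 0.06 × 0.0453899 = 0.00272339
  π_III·p_III = 0.21 × 0.0485949 = 0.0102049
  π_IV·p_IV = 0.26 × 0.0917276 = 0.0238492
Evidence: 0.00982909 + 0.00272339 + 0.0102049 + 0.0238492 = 0.0466066
So the posterior for Cluster I is 0.00982909 / 0.0466066 ≈ 0.211.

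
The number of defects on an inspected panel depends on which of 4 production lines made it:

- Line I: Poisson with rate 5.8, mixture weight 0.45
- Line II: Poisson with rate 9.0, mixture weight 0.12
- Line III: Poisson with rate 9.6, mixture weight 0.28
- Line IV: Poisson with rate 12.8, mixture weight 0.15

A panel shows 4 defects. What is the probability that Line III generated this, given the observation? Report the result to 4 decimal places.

By Bayes' theorem, P(k | x) = P(Z=k) f_k(x) / Σ_j P(Z=j) f_j(x).
Component likelihoods at x = 4 defects:
  f_I = 0.142755
  f_II = 0.0337372
  f_III = 0.0239688
  f_IV = 0.00308787
Multiply by the mixture weights:
  P(Z=I)·f_I = 0.45 × 0.142755 = 0.06424
  P(Z=II)·f_II = 0.12 × 0.0337372 = 0.00404846
  P(Z=III)·f_III = 0.28 × 0.0239688 = 0.00671127
  P(Z=IV)·f_IV = 0.15 × 0.00308787 = 0.000463181
Evidence: 0.06424 + 0.00404846 + 0.00671127 + 0.000463181 = 0.0754629
P(Line III | the observation) ≈ 0.0889

0.0889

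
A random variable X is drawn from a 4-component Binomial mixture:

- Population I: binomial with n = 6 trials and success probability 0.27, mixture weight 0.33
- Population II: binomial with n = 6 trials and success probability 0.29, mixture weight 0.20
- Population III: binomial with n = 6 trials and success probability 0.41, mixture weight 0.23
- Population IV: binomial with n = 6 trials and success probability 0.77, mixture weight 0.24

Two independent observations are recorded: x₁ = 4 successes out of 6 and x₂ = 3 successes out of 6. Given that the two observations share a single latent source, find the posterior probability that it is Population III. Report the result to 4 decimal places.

0.4562

The responsibility of component k is w_k f_k(x) divided by Σ_j w_j f_j(x).
Since both observations come from the same component, the likelihood for component k is f_k(x₁)·f_k(x₂).
  p_I = [0.0424807] × [0.15314] = 0.00650552
  p_II = [0.0534811] × [0.174582] = 0.00933682
  p_III = [0.147547] × [0.283099] = 0.0417704
  p_IV = [0.278939] × [0.111093] = 0.0309881
Weight by the priors:
  w_I·p_I = 0.33 × 0.00650552 = 0.00214682
  w_II·p_II = 0.20 × 0.00933682 = 0.00186736
  w_III·p_III = 0.23 × 0.0417704 = 0.00960718
  w_IV·p_IV = 0.24 × 0.0309881 = 0.00743715
Normaliser: 0.00214682 + 0.00186736 + 0.00960718 + 0.00743715 = 0.0210585
So the posterior for Population III is 0.00960718 / 0.0210585 ≈ 0.4562.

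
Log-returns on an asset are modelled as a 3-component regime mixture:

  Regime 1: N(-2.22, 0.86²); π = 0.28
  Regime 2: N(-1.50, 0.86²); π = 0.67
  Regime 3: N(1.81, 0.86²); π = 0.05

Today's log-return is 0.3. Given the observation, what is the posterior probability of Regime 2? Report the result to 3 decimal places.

0.838

By Bayes' theorem, P(k | x) = P(Z=k) f_k(x) / Σ_j P(Z=j) f_j(x).
Evaluate each component's likelihood at the observed value:
  p_1 = 0.00633765
  p_2 = 0.0518973
  p_3 = 0.0993052
Multiply by the mixture weights:
  P(Z=1)·p_1 = 0.28 × 0.00633765 = 0.00177454
  P(Z=2)·p_2 = 0.67 × 0.0518973 = 0.0347712
  P(Z=3)·p_3 = 0.05 × 0.0993052 = 0.00496526
Marginal: 0.00177454 + 0.0347712 + 0.00496526 = 0.041511
P(Regime 2 | 0.3) ≈ 0.838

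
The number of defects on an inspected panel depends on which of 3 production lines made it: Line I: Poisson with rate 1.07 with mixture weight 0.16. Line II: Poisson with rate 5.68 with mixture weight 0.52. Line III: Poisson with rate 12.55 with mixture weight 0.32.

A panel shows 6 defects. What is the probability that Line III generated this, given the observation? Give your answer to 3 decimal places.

0.069

Apply Bayes' rule: the posterior for each component is proportional to its prior times its likelihood at x.
Poisson probabilities:
  L_I = e^(−1.07)·1.07^6/6! = 0.000714949
  L_II = e^(−5.68)·5.68^6/6! = 0.159208
  L_III = e^(−12.55)·12.55^6/6! = 0.0192369
Multiply by the mixture weights:
  π_I·L_I = 0.16 × 0.000714949 = 0.000114392
  π_II·L_II = 0.52 × 0.159208 = 0.0827882
  π_III·L_III = 0.32 × 0.0192369 = 0.00615579
Normaliser: 0.000114392 + 0.0827882 + 0.00615579 = 0.0890583
So the posterior for Line III is 0.00615579 / 0.0890583 ≈ 0.069.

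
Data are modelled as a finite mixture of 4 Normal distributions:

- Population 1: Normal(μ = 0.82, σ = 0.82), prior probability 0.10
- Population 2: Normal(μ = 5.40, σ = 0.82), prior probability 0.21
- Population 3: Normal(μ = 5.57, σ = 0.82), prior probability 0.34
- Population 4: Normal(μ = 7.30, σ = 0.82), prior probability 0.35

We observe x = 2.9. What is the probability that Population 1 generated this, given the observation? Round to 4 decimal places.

0.5193

P(component k | x) = π_k·f_k(x) / marginal(x), where marginal(x) = Σ_j π_j·f_j(x).
Normal densities:
  L_1 = (1/(0.82·√(2π)))·exp(−(2.9−0.82)²/(2·0.82²)) = 0.486515·exp(-3.21713) = 0.0194946
  L_2 = (1/(0.82·√(2π)))·exp(−(2.9−5.40)²/(2·0.82²)) = 0.486515·exp(-4.64753) = 0.00466336
  L_3 = (1/(0.82·√(2π)))·exp(−(2.9−5.57)²/(2·0.82²)) = 0.486515·exp(-5.30109) = 0.00242585
  L_4 = (1/(0.82·√(2π)))·exp(−(2.9−7.30)²/(2·0.82²)) = 0.486515·exp(-14.39619) = 2.72213e-07
Weight by the priors:
  π_1·L_1 = 0.10 × 0.0194946 = 0.00194946
  π_2·L_2 = 0.21 × 0.00466336 = 0.000979306
  π_3·L_3 = 0.34 × 0.00242585 = 0.000824789
  π_4·L_4 = 0.35 × 2.72213e-07 = 9.52746e-08
Evidence: 0.00194946 + 0.000979306 + 0.000824789 + 9.52746e-08 = 0.00375365
So the posterior for Population 1 is 0.00194946 / 0.00375365 ≈ 0.5193.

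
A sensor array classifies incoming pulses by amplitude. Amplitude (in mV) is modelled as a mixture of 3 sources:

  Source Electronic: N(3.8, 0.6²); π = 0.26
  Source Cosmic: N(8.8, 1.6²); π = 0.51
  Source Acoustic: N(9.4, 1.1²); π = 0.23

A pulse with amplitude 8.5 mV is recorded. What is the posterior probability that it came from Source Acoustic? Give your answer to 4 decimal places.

0.3233

By Bayes' theorem, P(k | x) = π_k f_k(x) / Σ_j π_j f_j(x).
Evaluate each component's likelihood at the observed value:
  L_Electronic = (1/(0.6·√(2π)))·exp(−(8.5−3.8)²/(2·0.6²)) = 0.664904·exp(-30.68056) = 3.15038e-14
  L_Cosmic = (1/(1.6·√(2π)))·exp(−(8.5−8.8)²/(2·1.6²)) = 0.249339·exp(-0.01758) = 0.244994
  L_Acoustic = (1/(1.1·√(2π)))·exp(−(8.5−9.4)²/(2·1.1²)) = 0.362675·exp(-0.33471) = 0.25951
Multiply by the mixture weights:
  π_Electronic·L_Electronic = 0.26 × 3.15038e-14 = 8.19099e-15
  π_Cosmic·L_Cosmic = 0.51 × 0.244994 = 0.124947
  π_Acoustic·L_Acoustic = 0.23 × 0.25951 = 0.0596873
Sum: 8.19099e-15 + 0.124947 + 0.0596873 = 0.184634
P(Source Acoustic | x) = 0.0596873 / 0.184634 ≈ 0.3233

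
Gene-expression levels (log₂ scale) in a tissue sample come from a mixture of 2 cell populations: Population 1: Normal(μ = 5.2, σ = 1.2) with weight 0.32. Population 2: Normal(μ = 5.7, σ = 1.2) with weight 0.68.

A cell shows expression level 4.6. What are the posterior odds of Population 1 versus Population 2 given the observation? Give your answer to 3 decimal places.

Only the two components matter; the odds are (w_i f_i(x)) / (w_j f_j(x)).
Evaluate each component's likelihood at the observed value:
  L_1 = (1/(1.2·√(2π)))·exp(−(4.6−5.2)²/(2·1.2²)) = 0.332452·exp(-0.12500) = 0.293388
  L_2 = (1/(1.2·√(2π)))·exp(−(4.6−5.7)²/(2·1.2²)) = 0.332452·exp(-0.42014) = 0.218406
Odds = (0.32/0.68) × (0.293388/0.218406) = 0.470588 × 1.34331 ≈ 0.632

0.632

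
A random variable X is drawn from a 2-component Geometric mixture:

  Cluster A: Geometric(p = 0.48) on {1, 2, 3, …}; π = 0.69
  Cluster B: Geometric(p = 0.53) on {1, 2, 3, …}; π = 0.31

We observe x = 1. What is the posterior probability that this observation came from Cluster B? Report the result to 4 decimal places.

Apply Bayes' rule: the posterior for each component is proportional to its prior times its likelihood at x.
Geometric probabilities:
  L_A = 0.48
  L_B = 0.53
Unnormalised posteriors:
  π_A·L_A = 0.69 × 0.48 = 0.3312
  π_B·L_B = 0.31 × 0.53 = 0.1643
Evidence: 0.3312 + 0.1643 = 0.4955
P(Cluster B | x) ≈ 0.3316

0.3316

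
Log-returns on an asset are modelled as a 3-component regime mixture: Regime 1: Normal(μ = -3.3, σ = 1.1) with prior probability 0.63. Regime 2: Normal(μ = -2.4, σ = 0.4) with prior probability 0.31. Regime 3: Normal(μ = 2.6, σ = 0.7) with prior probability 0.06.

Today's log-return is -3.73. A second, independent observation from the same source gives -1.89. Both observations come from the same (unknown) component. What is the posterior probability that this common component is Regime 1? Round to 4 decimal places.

By Bayes' theorem, P(k | x) = π_k f_k(x) / Σ_j π_j f_j(x).
Since both observations come from the same component, the likelihood for component k is f_k(x₁)·f_k(x₂).
  L_1 = [(1/(1.1·√(2π)))·exp(−(-3.73−-3.3)²/(2·1.1²)) = 0.362675·exp(-0.07640) = 0.335997] × [0.159489] = 0.0535879
  L_2 = [(1/(0.4·√(2π)))·exp(−(-3.73−-2.4)²/(2·0.4²)) = 0.997356·exp(-5.52781) = 0.00396416] × [0.442436] = 0.00175389
  L_3 = [(1/(0.7·√(2π)))·exp(−(-3.73−2.6)²/(2·0.7²)) = 0.569918·exp(-40.88663) = 9.97638e-19] × [6.633e-10] = 6.61733e-28
Unnormalised posteriors:
  π_1·L_1 = 0.63 × 0.0535879 = 0.0337604
  π_2·L_2 = 0.31 × 0.00175389 = 0.000543705
  π_3·L_3 = 0.06 × 6.61733e-28 = 3.9704e-29
Marginal: 0.0337604 + 0.000543705 + 3.9704e-29 = 0.0343041
P(Regime 1 | x₁,x₂) ≈ 0.9842

0.9842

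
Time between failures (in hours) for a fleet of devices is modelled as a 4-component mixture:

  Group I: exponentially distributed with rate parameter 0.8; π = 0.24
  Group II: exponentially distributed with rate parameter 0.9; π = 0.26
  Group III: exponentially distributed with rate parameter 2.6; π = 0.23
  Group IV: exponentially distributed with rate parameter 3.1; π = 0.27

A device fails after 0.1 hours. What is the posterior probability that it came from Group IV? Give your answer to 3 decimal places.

0.419

Posterior ∝ prior × likelihood, so P(k | x) ∝ w_k f_k(x); normalise over all components.
Exponential densities:
  p_I = 0.738493
  p_II = 0.822538
  p_III = 2.00473
  p_IV = 2.27369
Weight by the priors:
  w_I·p_I = 0.24 × 0.738493 = 0.177238
  w_II·p_II = 0.26 × 0.822538 = 0.21386
  w_III·p_III = 0.23 × 2.00473 = 0.461089
  w_IV·p_IV = 0.27 × 2.27369 = 0.613895
Denominator: 0.177238 + 0.21386 + 0.461089 + 0.613895 = 1.46608
P(Group IV | the observation) = 0.613895 / 1.46608 ≈ 0.419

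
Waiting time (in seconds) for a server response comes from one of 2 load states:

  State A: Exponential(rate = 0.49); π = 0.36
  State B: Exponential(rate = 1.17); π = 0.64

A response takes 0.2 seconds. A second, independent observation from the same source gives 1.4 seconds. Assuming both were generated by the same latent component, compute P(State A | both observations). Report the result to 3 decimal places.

P(component k | x) = π_k·f_k(x) / marginal(x), where marginal(x) = Σ_j π_j·f_j(x).
Since both observations come from the same component, the likelihood for component k is f_k(x₁)·f_k(x₂).
  p_A = [0.444258] × [0.246757] = 0.109624
  p_B = [0.925893] × [0.227411] = 0.210558
Prior × likelihood for each component:
  π_A·p_A = 0.36 × 0.109624 = 0.0394646
  π_B·p_B = 0.64 × 0.210558 = 0.134757
Normaliser: 0.0394646 + 0.134757 = 0.174222
P(State A | x₁,x₂) = 0.0394646 / 0.174222 ≈ 0.227

0.227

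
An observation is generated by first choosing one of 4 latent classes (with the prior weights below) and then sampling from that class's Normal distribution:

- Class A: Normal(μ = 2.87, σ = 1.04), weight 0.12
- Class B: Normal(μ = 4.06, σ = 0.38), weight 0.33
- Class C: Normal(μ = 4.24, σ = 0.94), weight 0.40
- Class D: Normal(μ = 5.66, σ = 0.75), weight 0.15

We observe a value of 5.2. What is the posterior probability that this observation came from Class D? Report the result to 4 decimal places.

0.3789

By Bayes' theorem, P(k | x) = π_k f_k(x) / Σ_j π_j f_j(x).
Evaluate each component's likelihood at the observed value:
  L_A = 0.0311849
  L_B = 0.0116628
  L_C = 0.25194
  L_D = 0.44072
Multiply by the mixture weights:
  π_A·L_A = 0.12 × 0.0311849 = 0.00374219
  π_B·L_B = 0.33 × 0.0116628 = 0.00384871
  π_C·L_C = 0.40 × 0.25194 = 0.100776
  π_D·L_D = 0.15 × 0.44072 = 0.066108
Marginal: 0.00374219 + 0.00384871 + 0.100776 + 0.066108 = 0.174475
P(Class D | x) ≈ 0.3789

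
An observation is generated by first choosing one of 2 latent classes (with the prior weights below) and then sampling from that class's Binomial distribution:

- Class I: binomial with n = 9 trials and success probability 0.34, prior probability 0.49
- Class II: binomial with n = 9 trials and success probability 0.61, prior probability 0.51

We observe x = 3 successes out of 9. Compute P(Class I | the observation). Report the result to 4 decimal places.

By Bayes' theorem, P(k | x) = π_k f_k(x) / Σ_j π_j f_j(x).
Binomial probabilities:
  p_I = C(9,3)·0.34^3·0.66^6 = 84·0.039304·0.082654 = 0.272885
  p_II = C(9,3)·0.61^3·0.39^6 = 84·0.226981·0.00351874 = 0.0670898
Weight by the priors:
  π_I·p_I = 0.49 × 0.272885 = 0.133714
  π_II·p_II = 0.51 × 0.0670898 = 0.0342158
Denominator: 0.133714 + 0.0342158 = 0.167929
Responsibility of Class I: 0.133714 / 0.167929 ≈ 0.7962

0.7962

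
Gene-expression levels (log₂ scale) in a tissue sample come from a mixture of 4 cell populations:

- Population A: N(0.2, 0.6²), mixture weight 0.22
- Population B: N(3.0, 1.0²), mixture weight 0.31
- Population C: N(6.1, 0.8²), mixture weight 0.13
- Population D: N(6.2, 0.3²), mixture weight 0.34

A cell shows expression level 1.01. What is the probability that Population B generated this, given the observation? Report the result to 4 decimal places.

By Bayes' theorem, P(k | x) = w_k f_k(x) / Σ_j w_j f_j(x).
Evaluate each component's likelihood at the observed value:
  f_A = 0.267306
  f_B = 0.0550789
  f_C = 8.07968e-10
  f_D = 1.36079e-65
Multiply by the mixture weights:
  w_A·f_A = 0.22 × 0.267306 = 0.0588072
  w_B·f_B = 0.31 × 0.0550789 = 0.0170745
  w_C·f_C = 0.13 × 8.07968e-10 = 1.05036e-10
  w_D·f_D = 0.34 × 1.36079e-65 = 4.62669e-66
Sum: 0.0588072 + 0.0170745 + 1.05036e-10 + 4.62669e-66 = 0.0758817
P(Population B | data) = 0.0170745 / 0.0758817 ≈ 0.2250

0.2250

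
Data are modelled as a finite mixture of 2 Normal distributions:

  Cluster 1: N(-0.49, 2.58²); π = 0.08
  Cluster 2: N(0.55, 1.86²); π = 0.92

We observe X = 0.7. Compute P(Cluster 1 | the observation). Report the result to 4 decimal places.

Posterior ∝ prior × likelihood, so P(k | x) ∝ π_k f_k(x); normalise over all components.
Component likelihoods at x = 0.7:
  L_1 = 0.139025
  L_2 = 0.213789
Unnormalised posteriors:
  π_1·L_1 = 0.08 × 0.139025 = 0.011122
  π_2·L_2 = 0.92 × 0.213789 = 0.196686
Denominator: 0.011122 + 0.196686 = 0.207808
Responsibility of Cluster 1: 0.011122 / 0.207808 ≈ 0.0535

0.0535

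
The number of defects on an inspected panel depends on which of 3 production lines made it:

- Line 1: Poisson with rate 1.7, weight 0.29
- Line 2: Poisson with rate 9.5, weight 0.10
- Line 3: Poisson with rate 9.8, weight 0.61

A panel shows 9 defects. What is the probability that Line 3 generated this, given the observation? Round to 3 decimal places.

P(component k | x) = w_k·f_k(x) / marginal(x), where marginal(x) = Σ_j w_j·f_j(x).
Evaluate each component's likelihood at the observed value:
  f_1 = e^(−1.7)·1.7^9/9! = 5.97003e-05
  f_2 = e^(−9.5)·9.5^9/9! = 0.130003
  f_3 = e^(−9.8)·9.8^9/9! = 0.127405
Prior × likelihood for each component:
  w_1·f_1 = 0.29 × 5.97003e-05 = 1.73131e-05
  w_2·f_2 = 0.10 × 0.130003 = 0.0130003
  w_3·f_3 = 0.61 × 0.127405 = 0.0777169
Sum: 1.73131e-05 + 0.0130003 + 0.0777169 = 0.0907345
P(Line 3 | 9 defects) = 0.0777169 / 0.0907345 ≈ 0.857

0.857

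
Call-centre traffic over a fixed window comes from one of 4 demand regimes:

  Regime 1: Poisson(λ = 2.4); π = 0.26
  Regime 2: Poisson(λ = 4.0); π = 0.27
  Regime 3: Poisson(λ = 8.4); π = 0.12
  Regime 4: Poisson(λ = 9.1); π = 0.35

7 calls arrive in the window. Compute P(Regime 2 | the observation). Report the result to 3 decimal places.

0.217

P(component k | x) = π_k·f_k(x) / marginal(x), where marginal(x) = Σ_j π_j·f_j(x).
Component likelihoods at x = 7 calls:
  f_1 = 0.00825546
  f_2 = 0.0595404
  f_3 = 0.131659
  f_4 = 0.114493
Multiply by the mixture weights:
  π_1·f_1 = 0.26 × 0.00825546 = 0.00214642
  π_2·f_2 = 0.27 × 0.0595404 = 0.0160759
  π_3·f_3 = 0.12 × 0.131659 = 0.0157991
  π_4·f_4 = 0.35 × 0.114493 = 0.0400726
Evidence: 0.00214642 + 0.0160759 + 0.0157991 + 0.0400726 = 0.074094
P(Regime 2 | 7 calls) = 0.0160759 / 0.074094 ≈ 0.217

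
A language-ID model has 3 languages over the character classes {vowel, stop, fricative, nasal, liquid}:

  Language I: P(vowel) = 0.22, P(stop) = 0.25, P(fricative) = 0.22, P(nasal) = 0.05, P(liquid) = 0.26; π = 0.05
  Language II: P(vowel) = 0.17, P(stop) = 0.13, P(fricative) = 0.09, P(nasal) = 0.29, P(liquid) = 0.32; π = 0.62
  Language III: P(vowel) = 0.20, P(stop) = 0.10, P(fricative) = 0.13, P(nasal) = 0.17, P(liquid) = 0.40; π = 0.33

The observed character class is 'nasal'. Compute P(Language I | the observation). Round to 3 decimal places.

The responsibility of component k is P(Z=k) f_k(x) divided by Σ_j P(Z=j) f_j(x).
Categorical probabilities:
  f_I = P(nasal | comp) = 0.05
  f_II = P(nasal | comp) = 0.29
  f_III = P(nasal | comp) = 0.17
Weight by the priors:
  P(Z=I)·f_I = 0.05 × 0.05 = 0.0025
  P(Z=II)·f_II = 0.62 × 0.29 = 0.1798
  P(Z=III)·f_III = 0.33 × 0.17 = 0.0561
Marginal: 0.0025 + 0.1798 + 0.0561 = 0.2384
Responsibility of Language I: 0.0025 / 0.2384 ≈ 0.010

0.010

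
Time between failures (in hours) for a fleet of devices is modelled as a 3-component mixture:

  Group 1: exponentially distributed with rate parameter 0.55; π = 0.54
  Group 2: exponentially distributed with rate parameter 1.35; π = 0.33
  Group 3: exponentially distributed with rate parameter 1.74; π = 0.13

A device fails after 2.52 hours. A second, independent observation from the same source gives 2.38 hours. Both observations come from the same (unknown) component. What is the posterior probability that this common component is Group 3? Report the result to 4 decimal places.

P(component k | x) = π_k·f_k(x) / marginal(x), where marginal(x) = Σ_j π_j·f_j(x).
Since both observations come from the same component, the likelihood for component k is f_k(x₁)·f_k(x₂).
  p_1 = [0.55·e^(−0.55·2.52) = 0.55·e^(−1.3860) = 0.13754] × [0.14855] = 0.0204316
  p_2 = [1.35·e^(−1.35·2.52) = 1.35·e^(−3.4020) = 0.0449639] × [0.0543182] = 0.00244236
  p_3 = [1.74·e^(−1.74·2.52) = 1.74·e^(−4.3848) = 0.0216898] × [0.0276725] = 0.000600211
Prior × likelihood for each component:
  π_1·p_1 = 0.54 × 0.0204316 = 0.011033
  π_2·p_2 = 0.33 × 0.00244236 = 0.000805979
  π_3·p_3 = 0.13 × 0.000600211 = 7.80274e-05
Normaliser: 0.011033 + 0.000805979 + 7.80274e-05 = 0.0119171
So the posterior for Group 3 is 7.80274e-05 / 0.0119171 ≈ 0.0065.

0.0065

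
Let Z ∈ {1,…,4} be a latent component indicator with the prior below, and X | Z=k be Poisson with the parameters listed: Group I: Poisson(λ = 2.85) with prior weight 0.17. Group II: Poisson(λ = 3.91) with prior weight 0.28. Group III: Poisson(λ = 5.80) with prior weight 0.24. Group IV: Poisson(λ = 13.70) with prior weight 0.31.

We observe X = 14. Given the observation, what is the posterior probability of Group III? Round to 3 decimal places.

0.012

The responsibility of component k is w_k f_k(x) divided by Σ_j w_j f_j(x).
Component likelihoods at x = 14:
  L_I = 1.54768e-06
  L_II = 4.48719e-05
  L_III = 0.00169307
  L_IV = 0.105644
Weight by the priors:
  w_I·L_I = 0.17 × 1.54768e-06 = 2.63105e-07
  w_II·L_II = 0.28 × 4.48719e-05 = 1.25641e-05
  w_III·L_III = 0.24 × 0.00169307 = 0.000406337
  w_IV·L_IV = 0.31 × 0.105644 = 0.0327497
Denominator: 2.63105e-07 + 1.25641e-05 + 0.000406337 + 0.0327497 = 0.0331688
P(Group III | 14) ≈ 0.012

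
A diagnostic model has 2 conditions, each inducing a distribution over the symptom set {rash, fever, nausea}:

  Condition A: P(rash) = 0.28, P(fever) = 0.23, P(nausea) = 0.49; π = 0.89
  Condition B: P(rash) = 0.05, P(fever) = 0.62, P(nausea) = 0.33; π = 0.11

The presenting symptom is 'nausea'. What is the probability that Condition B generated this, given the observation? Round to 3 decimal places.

0.077

Posterior ∝ prior × likelihood, so P(k | x) ∝ π_k f_k(x); normalise over all components.
Evaluate each component's likelihood at the observed value:
  p_A = P(nausea | comp) = 0.49
  p_B = P(nausea | comp) = 0.33
Multiply by the mixture weights:
  π_A·p_A = 0.89 × 0.49 = 0.4361
  π_B·p_B = 0.11 × 0.33 = 0.0363
Denominator: 0.4361 + 0.0363 = 0.4724
P(Condition B | data) = 0.0363 / 0.4724 ≈ 0.077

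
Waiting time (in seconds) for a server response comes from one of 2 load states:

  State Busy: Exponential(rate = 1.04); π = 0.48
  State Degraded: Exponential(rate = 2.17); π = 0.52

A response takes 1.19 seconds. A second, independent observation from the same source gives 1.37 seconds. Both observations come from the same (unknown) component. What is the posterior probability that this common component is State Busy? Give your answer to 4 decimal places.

By Bayes' theorem, P(k | x) = π_k f_k(x) / Σ_j π_j f_j(x).
Since both observations come from the same component, the likelihood for component k is f_k(x₁)·f_k(x₂).
  L_Busy = [1.04·e^(−1.04·1.19) = 1.04·e^(−1.2376) = 0.301683] × [0.250179] = 0.0754746
  L_Degraded = [2.17·e^(−2.17·1.19) = 2.17·e^(−2.5823) = 0.164052] × [0.111006] = 0.0182107
Prior × likelihood for each component:
  π_Busy·L_Busy = 0.48 × 0.0754746 = 0.0362278
  π_Degraded·L_Degraded = 0.52 × 0.0182107 = 0.00946957
Sum: 0.0362278 + 0.00946957 = 0.0456974
P(State Busy | data) = 0.0362278 / 0.0456974 ≈ 0.7928

0.7928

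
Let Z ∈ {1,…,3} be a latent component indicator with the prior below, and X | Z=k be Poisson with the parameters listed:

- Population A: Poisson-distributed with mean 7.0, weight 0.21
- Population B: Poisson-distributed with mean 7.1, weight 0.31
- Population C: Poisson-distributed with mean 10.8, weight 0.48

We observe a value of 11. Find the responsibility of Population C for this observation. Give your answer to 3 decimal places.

0.702

Apply Bayes' rule: the posterior for each component is proportional to its prior times its likelihood at x.
Poisson probabilities:
  p_A = e^(−7.0)·7.0^11/11! = 0.0451712
  p_B = e^(−7.1)·7.1^11/11! = 0.0477744
  p_C = e^(−10.8)·10.8^11/11! = 0.119159
Weight by the priors:
  P(Z=A)·p_A = 0.21 × 0.0451712 = 0.00948595
  P(Z=B)·p_B = 0.31 × 0.0477744 = 0.0148101
  P(Z=C)·p_C = 0.48 × 0.119159 = 0.0571961
Evidence: 0.00948595 + 0.0148101 + 0.0571961 = 0.0814921
So the posterior for Population C is 0.0571961 / 0.0814921 ≈ 0.702.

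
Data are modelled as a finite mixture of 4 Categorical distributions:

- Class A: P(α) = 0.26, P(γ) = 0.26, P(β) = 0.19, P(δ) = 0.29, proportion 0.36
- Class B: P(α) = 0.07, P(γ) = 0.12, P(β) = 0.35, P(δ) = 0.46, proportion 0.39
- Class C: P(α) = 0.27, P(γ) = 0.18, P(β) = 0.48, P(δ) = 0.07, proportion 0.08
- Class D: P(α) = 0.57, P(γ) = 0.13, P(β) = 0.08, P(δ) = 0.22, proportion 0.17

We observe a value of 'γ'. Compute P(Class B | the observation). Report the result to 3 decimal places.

0.265

The responsibility of component k is π_k f_k(x) divided by Σ_j π_j f_j(x).
Component likelihoods at x = 'γ':
  f_A = P(γ | comp) = 0.26
  f_B = P(γ | comp) = 0.12
  f_C = P(γ | comp) = 0.18
  f_D = P(γ | comp) = 0.13
Multiply by the mixture weights:
  π_A·f_A = 0.36 × 0.26 = 0.0936
  π_B·f_B = 0.39 × 0.12 = 0.0468
  π_C·f_C = 0.08 × 0.18 = 0.0144
  π_D·f_D = 0.17 × 0.13 = 0.0221
Evidence: 0.0936 + 0.0468 + 0.0144 + 0.0221 = 0.1769
Responsibility of Class B: 0.0468 / 0.1769 ≈ 0.265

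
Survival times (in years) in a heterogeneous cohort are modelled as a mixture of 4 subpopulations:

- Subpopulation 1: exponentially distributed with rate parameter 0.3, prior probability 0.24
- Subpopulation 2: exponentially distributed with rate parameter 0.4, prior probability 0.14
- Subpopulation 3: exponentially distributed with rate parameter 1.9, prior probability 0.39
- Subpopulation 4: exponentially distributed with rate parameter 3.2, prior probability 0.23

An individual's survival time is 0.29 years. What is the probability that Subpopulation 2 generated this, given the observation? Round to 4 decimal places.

P(component k | x) = π_k·f_k(x) / marginal(x), where marginal(x) = Σ_j π_j·f_j(x).
Evaluate each component's likelihood at the observed value:
  L_1 = 0.3·e^(−0.3·0.29) = 0.3·e^(−0.0870) = 0.275003
  L_2 = 0.4·e^(−0.4·0.29) = 0.4·e^(−0.1160) = 0.35619
  L_3 = 1.9·e^(−1.9·0.29) = 1.9·e^(−0.5510) = 1.09511
  L_4 = 3.2·e^(−3.2·0.29) = 3.2·e^(−0.9280) = 1.2651
Weight by the priors:
  π_1·L_1 = 0.24 × 0.275003 = 0.0660008
  π_2·L_2 = 0.14 × 0.35619 = 0.0498666
  π_3·L_3 = 0.39 × 1.09511 = 0.427093
  π_4·L_4 = 0.23 × 1.2651 = 0.290973
Evidence: 0.0660008 + 0.0498666 + 0.427093 + 0.290973 = 0.833933
Responsibility of Subpopulation 2: 0.0498666 / 0.833933 ≈ 0.0598

0.0598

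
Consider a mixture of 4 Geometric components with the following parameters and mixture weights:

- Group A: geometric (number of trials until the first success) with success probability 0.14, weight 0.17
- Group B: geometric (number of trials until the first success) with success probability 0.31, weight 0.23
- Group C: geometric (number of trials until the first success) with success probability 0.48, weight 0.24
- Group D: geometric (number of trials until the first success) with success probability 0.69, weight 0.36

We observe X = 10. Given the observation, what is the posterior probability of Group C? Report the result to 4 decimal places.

0.0357

P(component k | x) = w_k·f_k(x) / marginal(x), where marginal(x) = Σ_j w_j·f_j(x).
Evaluate each component's likelihood at the observed value:
  f_A = 0.14·(1−0.14)^9 = 0.14·0.257327 = 0.0360258
  f_B = 0.31·(1−0.31)^9 = 0.31·0.0354521 = 0.0109901
  f_C = 0.48·(1−0.48)^9 = 0.48·0.00277991 = 0.00133435
  f_D = 0.69·(1−0.69)^9 = 0.69·2.64396e-05 = 1.82433e-05
Prior × likelihood for each component:
  w_A·f_A = 0.17 × 0.0360258 = 0.00612439
  w_B·f_B = 0.23 × 0.0109901 = 0.00252773
  w_C·f_C = 0.24 × 0.00133435 = 0.000320245
  w_D·f_D = 0.36 × 1.82433e-05 = 6.5676e-06
Sum: 0.00612439 + 0.00252773 + 0.000320245 + 6.5676e-06 = 0.00897894
P(Group C | x) ≈ 0.0357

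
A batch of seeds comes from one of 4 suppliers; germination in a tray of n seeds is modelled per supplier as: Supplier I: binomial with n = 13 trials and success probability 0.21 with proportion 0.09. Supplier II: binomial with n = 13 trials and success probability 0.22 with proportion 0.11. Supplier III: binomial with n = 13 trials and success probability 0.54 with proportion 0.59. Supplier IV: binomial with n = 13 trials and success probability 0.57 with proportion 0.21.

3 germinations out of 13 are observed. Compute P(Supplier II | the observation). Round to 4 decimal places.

0.4352

P(component k | x) = π_k·f_k(x) / marginal(x), where marginal(x) = Σ_j π_j·f_j(x).
Evaluate each component's likelihood at the observed value:
  f_I = 0.250781
  f_II = 0.253852
  f_III = 0.0191041
  f_IV = 0.0114466
Prior × likelihood for each component:
  π_I·f_I = 0.09 × 0.250781 = 0.0225703
  π_II·f_II = 0.11 × 0.253852 = 0.0279237
  π_III·f_III = 0.59 × 0.0191041 = 0.0112714
  π_IV·f_IV = 0.21 × 0.0114466 = 0.00240378
Denominator: 0.0225703 + 0.0279237 + 0.0112714 + 0.00240378 = 0.0641692
P(Supplier II | the observation) = 0.0279237 / 0.0641692 ≈ 0.4352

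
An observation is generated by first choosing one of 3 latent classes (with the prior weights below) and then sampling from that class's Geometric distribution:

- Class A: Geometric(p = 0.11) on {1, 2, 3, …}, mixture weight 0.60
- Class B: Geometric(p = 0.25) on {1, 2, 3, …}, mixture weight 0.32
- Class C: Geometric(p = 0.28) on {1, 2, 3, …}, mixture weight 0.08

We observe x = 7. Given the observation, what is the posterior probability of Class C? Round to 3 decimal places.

0.062

P(component k | x) = π_k·f_k(x) / marginal(x), where marginal(x) = Σ_j π_j·f_j(x).
Component likelihoods at x = 7:
  p_A = 0.11·(1−0.11)^6 = 0.11·0.496981 = 0.0546679
  p_B = 0.25·(1−0.25)^6 = 0.25·0.177979 = 0.0444946
  p_C = 0.28·(1−0.28)^6 = 0.28·0.139314 = 0.0390079
Unnormalised posteriors:
  π_A·p_A = 0.60 × 0.0546679 = 0.0328008
  π_B·p_B = 0.32 × 0.0444946 = 0.0142383
  π_C·p_C = 0.08 × 0.0390079 = 0.00312064
Evidence: 0.0328008 + 0.0142383 + 0.00312064 = 0.0501597
Responsibility of Class C: 0.00312064 / 0.0501597 ≈ 0.062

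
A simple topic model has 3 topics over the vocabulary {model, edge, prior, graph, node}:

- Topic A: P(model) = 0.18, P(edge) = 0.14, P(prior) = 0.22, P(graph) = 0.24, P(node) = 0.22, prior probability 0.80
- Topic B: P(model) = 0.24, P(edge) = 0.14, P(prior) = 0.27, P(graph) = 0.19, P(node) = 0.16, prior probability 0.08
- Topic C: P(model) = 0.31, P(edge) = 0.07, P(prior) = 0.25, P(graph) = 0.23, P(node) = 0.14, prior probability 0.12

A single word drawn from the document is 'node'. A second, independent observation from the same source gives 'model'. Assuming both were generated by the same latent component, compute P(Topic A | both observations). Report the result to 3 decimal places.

The responsibility of component k is w_k f_k(x) divided by Σ_j w_j f_j(x).
Since both observations come from the same component, the likelihood for component k is f_k(x₁)·f_k(x₂).
  L_A = [P(node | comp) = 0.22] × [0.18] = 0.0396
  L_B = [P(node | comp) = 0.16] × [0.24] = 0.0384
  L_C = [P(node | comp) = 0.14] × [0.31] = 0.0434
Weight by the priors:
  w_A·L_A = 0.80 × 0.0396 = 0.03168
  w_B·L_B = 0.08 × 0.0384 = 0.003072
  w_C·L_C = 0.12 × 0.0434 = 0.005208
Evidence: 0.03168 + 0.003072 + 0.005208 = 0.03996
P(Topic A | x₁, x₂) ≈ 0.793

0.793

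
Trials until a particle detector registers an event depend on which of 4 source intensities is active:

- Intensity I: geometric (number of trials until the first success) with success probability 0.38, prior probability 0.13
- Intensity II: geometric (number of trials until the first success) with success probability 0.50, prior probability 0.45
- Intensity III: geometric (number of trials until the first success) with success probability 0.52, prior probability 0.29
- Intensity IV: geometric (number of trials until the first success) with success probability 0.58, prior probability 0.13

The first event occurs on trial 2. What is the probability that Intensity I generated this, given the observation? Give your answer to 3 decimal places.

0.124

The responsibility of component k is P(Z=k) f_k(x) divided by Σ_j P(Z=j) f_j(x).
Geometric probabilities:
  L_I = 0.2356
  L_II = 0.25
  L_III = 0.2496
  L_IV = 0.2436
Multiply by the mixture weights:
  P(Z=I)·L_I = 0.13 × 0.2356 = 0.030628
  P(Z=II)·L_II = 0.45 × 0.25 = 0.1125
  P(Z=III)·L_III = 0.29 × 0.2496 = 0.072384
  P(Z=IV)·L_IV = 0.13 × 0.2436 = 0.031668
Denominator: 0.030628 + 0.1125 + 0.072384 + 0.031668 = 0.24718
P(Intensity I | data) ≈ 0.124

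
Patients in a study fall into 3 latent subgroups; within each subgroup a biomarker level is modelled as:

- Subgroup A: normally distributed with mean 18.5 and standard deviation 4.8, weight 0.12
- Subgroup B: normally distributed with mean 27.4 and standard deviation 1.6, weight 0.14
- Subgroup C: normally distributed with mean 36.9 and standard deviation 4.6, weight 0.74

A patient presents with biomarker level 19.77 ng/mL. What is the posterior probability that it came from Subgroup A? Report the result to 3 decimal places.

0.994

Apply Bayes' rule: the posterior for each component is proportional to its prior times its likelihood at x.
Evaluate each component's likelihood at the observed value:
  p_A = 0.0802542
  p_B = 2.87508e-06
  p_C = 8.45e-05
Prior × likelihood for each component:
  w_A·p_A = 0.12 × 0.0802542 = 0.0096305
  w_B·p_B = 0.14 × 2.87508e-06 = 4.02511e-07
  w_C·p_C = 0.74 × 8.45e-05 = 6.253e-05
Marginal: 0.0096305 + 4.02511e-07 + 6.253e-05 = 0.00969343
P(Subgroup A | the observation) ≈ 0.994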